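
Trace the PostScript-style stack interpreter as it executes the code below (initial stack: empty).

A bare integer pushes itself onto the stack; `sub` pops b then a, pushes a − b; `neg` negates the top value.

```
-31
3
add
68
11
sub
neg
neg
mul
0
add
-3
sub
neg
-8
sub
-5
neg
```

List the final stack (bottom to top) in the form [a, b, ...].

-31 → [-31]
3   → [-31, 3]
add → [-28]
68  → [-28, 68]
11  → [-28, 68, 11]
sub → [-28, 57]
neg → [-28, -57]
neg → [-28, 57]
mul → [-1596]
0   → [-1596, 0]
add → [-1596]
-3  → [-1596, -3]
sub → [-1593]
neg → [1593]
-8  → [1593, -8]
sub → [1601]
-5  → [1601, -5]
neg → [1601, 5]

[1601, 5]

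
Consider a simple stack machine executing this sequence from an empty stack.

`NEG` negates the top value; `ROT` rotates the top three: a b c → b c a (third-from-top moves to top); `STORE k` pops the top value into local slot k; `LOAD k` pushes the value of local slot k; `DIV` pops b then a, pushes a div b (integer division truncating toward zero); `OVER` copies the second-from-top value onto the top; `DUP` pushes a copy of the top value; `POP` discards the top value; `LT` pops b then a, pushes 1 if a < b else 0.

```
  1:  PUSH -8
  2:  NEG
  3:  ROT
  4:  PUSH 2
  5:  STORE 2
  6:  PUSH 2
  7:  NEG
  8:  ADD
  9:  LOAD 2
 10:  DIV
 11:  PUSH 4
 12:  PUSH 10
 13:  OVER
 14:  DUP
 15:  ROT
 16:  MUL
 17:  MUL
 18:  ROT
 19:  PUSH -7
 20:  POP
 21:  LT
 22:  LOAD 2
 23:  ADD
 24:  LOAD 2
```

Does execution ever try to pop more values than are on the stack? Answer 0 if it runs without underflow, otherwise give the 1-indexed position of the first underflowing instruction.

3

PUSH -8 : [-8]
NEG     : [8]
ROT  — needs 3 operands, stack has 1 → underflow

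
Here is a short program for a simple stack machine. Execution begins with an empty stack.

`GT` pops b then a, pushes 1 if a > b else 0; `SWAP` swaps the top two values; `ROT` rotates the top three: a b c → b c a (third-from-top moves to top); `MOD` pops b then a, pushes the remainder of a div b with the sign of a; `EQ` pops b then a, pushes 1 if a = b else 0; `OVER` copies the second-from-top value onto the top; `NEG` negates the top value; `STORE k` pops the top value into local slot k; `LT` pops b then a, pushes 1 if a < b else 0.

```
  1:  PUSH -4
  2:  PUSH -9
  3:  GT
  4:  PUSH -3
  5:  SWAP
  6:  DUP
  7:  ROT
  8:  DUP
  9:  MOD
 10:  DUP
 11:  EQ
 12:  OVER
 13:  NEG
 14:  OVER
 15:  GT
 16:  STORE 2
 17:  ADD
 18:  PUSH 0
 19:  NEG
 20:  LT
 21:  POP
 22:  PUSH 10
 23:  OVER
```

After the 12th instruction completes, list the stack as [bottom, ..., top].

[1, 1, 1, 1]

PUSH -4 : -4
PUSH -9 : -4 -9
GT      : 1
PUSH -3 : 1 -3
SWAP    : -3 1
DUP     : -3 1 1
ROT     : 1 1 -3
DUP     : 1 1 -3 -3
MOD     : 1 1 0
DUP     : 1 1 0 0
EQ      : 1 1 1
OVER    : 1 1 1 1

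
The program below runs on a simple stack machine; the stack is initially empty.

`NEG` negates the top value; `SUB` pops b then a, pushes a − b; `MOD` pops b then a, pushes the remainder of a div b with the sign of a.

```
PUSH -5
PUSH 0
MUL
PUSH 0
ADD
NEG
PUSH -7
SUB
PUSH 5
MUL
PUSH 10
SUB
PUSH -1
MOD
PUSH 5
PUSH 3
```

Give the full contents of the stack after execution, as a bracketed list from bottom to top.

PUSH -5 → [-5]
PUSH 0  → [-5, 0]
MUL     → [0]
PUSH 0  → [0, 0]
ADD     → [0]
NEG     → [0]
PUSH -7 → [0, -7]
SUB     → [7]
PUSH 5  → [7, 5]
MUL     → [35]
PUSH 10 → [35, 10]
SUB     → [25]
PUSH -1 → [25, -1]
MOD     → [0]
PUSH 5  → [0, 5]
PUSH 3  → [0, 5, 3]

[0, 5, 3]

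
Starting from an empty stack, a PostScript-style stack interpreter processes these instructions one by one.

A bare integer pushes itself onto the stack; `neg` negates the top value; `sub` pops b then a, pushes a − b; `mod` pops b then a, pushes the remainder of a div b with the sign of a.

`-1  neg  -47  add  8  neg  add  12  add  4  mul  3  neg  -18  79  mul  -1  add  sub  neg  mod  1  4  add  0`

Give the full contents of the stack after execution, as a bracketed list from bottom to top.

[-168, 5, 0]

-1  → [-1]
neg → [1]
-47 → [1, -47]
add → [-46]
8   → [-46, 8]
neg → [-46, -8]
add → [-54]
12  → [-54, 12]
add → [-42]
4   → [-42, 4]
mul → [-168]
3   → [-168, 3]
neg → [-168, -3]
-18 → [-168, -3, -18]
79  → [-168, -3, -18, 79]
mul → [-168, -3, -1422]
-1  → [-168, -3, -1422, -1]
add → [-168, -3, -1423]
sub → [-168, 1420]
neg → [-168, -1420]
mod → [-168]
1   → [-168, 1]
4   → [-168, 1, 4]
add → [-168, 5]
0   → [-168, 5, 0]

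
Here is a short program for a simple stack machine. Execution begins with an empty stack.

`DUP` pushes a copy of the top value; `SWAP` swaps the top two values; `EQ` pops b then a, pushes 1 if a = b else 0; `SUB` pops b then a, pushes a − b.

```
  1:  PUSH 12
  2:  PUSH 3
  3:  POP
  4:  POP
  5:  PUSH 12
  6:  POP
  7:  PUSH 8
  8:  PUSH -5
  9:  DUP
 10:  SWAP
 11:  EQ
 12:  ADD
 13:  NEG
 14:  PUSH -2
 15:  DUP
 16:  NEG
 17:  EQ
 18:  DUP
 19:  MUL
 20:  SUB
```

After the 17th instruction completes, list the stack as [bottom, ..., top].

PUSH 12 → [12]
PUSH 3  → [12, 3]
POP     → [12]
POP     → []
PUSH 12 → [12]
POP     → []
PUSH 8  → [8]
PUSH -5 → [8, -5]
DUP     → [8, -5, -5]
SWAP    → [8, -5, -5]
EQ      → [8, 1]
ADD     → [9]
NEG     → [-9]
PUSH -2 → [-9, -2]
DUP     → [-9, -2, -2]
NEG     → [-9, -2, 2]
EQ      → [-9, 0]

[-9, 0]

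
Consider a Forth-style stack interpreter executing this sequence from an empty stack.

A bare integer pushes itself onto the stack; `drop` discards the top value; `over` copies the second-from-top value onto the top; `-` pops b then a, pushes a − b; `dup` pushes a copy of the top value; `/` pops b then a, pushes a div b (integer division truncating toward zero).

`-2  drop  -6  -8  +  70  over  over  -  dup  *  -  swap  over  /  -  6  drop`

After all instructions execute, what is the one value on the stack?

-6986

-2   : [-2]
drop : []
-6   : [-6]
-8   : [-6, -8]
+    : [-14]
70   : [-14, 70]
over : [-14, 70, -14]
over : [-14, 70, -14, 70]
-    : [-14, 70, -84]
dup  : [-14, 70, -84, -84]
*    : [-14, 70, 7056]
-    : [-14, -6986]
swap : [-6986, -14]
over : [-6986, -14, -6986]
/    : [-6986, 0]
-    : [-6986]
6    : [-6986, 6]
drop : [-6986]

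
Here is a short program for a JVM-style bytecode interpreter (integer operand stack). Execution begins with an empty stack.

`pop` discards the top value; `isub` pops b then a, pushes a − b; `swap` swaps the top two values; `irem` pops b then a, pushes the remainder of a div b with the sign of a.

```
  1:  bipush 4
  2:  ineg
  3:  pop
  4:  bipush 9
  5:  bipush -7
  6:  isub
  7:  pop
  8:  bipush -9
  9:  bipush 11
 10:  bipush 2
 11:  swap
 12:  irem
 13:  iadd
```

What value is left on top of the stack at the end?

-7

bipush 4   4
ineg       -4
pop        (empty)
bipush 9   9
bipush -7  9 -7
isub       16
pop        (empty)
bipush -9  -9
bipush 11  -9 11
bipush 2   -9 11 2
swap       -9 2 11
irem       -9 2
iadd       -7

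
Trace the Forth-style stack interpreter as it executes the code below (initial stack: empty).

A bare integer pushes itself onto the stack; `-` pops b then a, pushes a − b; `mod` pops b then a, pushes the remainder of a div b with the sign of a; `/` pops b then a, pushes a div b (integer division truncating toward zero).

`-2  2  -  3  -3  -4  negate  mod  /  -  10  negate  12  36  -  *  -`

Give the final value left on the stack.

-243

-2      -2
2       -2 2
-       -4
3       -4 3
-3      -4 3 -3
-4      -4 3 -3 -4
negate  -4 3 -3 4
mod     -4 3 -3
/       -4 -1
-       -3
10      -3 10
negate  -3 -10
12      -3 -10 12
36      -3 -10 12 36
-       -3 -10 -24
*       -3 240
-       -243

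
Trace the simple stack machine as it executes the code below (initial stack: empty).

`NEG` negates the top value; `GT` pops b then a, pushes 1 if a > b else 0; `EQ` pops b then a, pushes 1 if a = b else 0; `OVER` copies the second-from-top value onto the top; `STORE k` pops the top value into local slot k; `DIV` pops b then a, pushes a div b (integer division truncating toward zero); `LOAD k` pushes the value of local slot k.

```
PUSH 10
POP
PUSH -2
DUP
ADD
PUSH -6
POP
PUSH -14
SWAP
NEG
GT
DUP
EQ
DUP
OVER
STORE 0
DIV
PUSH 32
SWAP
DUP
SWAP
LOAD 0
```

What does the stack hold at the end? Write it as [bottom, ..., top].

PUSH 10  : [10]
POP      : []
PUSH -2  : [-2]
DUP      : [-2, -2]
ADD      : [-4]
PUSH -6  : [-4, -6]
POP      : [-4]
PUSH -14 : [-4, -14]
SWAP     : [-14, -4]
NEG      : [-14, 4]
GT       : [0]
DUP      : [0, 0]
EQ       : [1]
DUP      : [1, 1]
OVER     : [1, 1, 1]
STORE 0  : [1, 1]
DIV      : [1]
PUSH 32  : [1, 32]
SWAP     : [32, 1]
DUP      : [32, 1, 1]
SWAP     : [32, 1, 1]
LOAD 0   : [32, 1, 1, 1]

[32, 1, 1, 1]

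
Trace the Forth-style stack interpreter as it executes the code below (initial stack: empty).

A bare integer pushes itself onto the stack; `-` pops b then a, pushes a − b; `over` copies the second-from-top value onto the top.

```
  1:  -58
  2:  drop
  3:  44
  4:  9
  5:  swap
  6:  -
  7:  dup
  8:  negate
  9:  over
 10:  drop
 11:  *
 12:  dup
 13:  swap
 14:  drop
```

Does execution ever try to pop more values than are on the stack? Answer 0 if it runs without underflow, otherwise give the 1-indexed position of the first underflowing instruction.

-58    → [-58]
drop   → []
44     → [44]
9      → [44, 9]
swap   → [9, 44]
-      → [-35]
dup    → [-35, -35]
negate → [-35, 35]
over   → [-35, 35, -35]
drop   → [-35, 35]
*      → [-1225]
dup    → [-1225, -1225]
swap   → [-1225, -1225]
drop   → [-1225]

0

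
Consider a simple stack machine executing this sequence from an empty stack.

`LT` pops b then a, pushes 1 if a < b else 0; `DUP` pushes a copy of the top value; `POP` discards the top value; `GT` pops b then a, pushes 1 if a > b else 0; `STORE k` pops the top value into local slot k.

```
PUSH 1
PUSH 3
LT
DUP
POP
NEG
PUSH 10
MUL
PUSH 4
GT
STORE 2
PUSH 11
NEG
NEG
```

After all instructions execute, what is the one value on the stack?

11

PUSH 1  → 1
PUSH 3  → 1 3
LT      → 1
DUP     → 1 1
POP     → 1
NEG     → -1
PUSH 10 → -1 10
MUL     → -10
PUSH 4  → -10 4
GT      → 0
STORE 2 → (empty)
PUSH 11 → 11
NEG     → -11
NEG     → 11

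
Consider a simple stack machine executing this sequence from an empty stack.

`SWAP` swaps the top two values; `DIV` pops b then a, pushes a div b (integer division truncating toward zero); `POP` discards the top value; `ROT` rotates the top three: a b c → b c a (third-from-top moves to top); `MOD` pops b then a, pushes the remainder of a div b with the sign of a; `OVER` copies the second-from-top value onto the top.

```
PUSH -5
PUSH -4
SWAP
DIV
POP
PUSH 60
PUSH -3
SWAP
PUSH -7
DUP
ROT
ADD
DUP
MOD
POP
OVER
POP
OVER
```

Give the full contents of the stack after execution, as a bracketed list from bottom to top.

PUSH -5  -5
PUSH -4  -5 -4
SWAP     -4 -5
DIV      0
POP      (empty)
PUSH 60  60
PUSH -3  60 -3
SWAP     -3 60
PUSH -7  -3 60 -7
DUP      -3 60 -7 -7
ROT      -3 -7 -7 60
ADD      -3 -7 53
DUP      -3 -7 53 53
MOD      -3 -7 0
POP      -3 -7
OVER     -3 -7 -3
POP      -3 -7
OVER     -3 -7 -3

[-3, -7, -3]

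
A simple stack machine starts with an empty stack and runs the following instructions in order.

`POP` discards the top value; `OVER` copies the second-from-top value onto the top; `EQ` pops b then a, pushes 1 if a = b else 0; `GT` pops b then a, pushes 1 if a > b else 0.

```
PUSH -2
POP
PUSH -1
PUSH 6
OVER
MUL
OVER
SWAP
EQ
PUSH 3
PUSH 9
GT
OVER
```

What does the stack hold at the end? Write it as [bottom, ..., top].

PUSH -2  -2
POP      (empty)
PUSH -1  -1
PUSH 6   -1 6
OVER     -1 6 -1
MUL      -1 -6
OVER     -1 -6 -1
SWAP     -1 -1 -6
EQ       -1 0
PUSH 3   -1 0 3
PUSH 9   -1 0 3 9
GT       -1 0 0
OVER     -1 0 0 0

[-1, 0, 0, 0]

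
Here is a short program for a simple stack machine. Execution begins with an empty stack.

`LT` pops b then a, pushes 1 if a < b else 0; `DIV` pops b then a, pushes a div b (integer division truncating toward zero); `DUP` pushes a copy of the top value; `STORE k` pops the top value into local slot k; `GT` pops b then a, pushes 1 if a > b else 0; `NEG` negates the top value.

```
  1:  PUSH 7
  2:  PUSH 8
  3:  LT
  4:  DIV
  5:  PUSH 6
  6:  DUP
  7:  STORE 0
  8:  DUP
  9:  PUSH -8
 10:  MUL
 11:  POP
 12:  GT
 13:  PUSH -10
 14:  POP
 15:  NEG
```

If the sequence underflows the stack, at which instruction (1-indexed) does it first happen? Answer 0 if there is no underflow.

PUSH 7 : [7]
PUSH 8 : [7, 8]
LT     : [1]
DIV  — needs 2 operands, stack has 1 → underflow

4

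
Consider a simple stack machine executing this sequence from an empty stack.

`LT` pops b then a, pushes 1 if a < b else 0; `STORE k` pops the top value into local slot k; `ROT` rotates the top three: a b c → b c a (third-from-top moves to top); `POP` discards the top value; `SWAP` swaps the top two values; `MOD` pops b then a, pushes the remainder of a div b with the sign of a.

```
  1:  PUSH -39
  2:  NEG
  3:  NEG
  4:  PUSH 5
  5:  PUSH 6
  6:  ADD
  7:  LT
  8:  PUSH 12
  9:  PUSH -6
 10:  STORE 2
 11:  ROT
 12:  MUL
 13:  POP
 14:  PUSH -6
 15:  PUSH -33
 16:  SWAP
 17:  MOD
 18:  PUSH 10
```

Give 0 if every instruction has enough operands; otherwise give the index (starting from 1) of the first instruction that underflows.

PUSH -39  -39
NEG       39
NEG       -39
PUSH 5    -39 5
PUSH 6    -39 5 6
ADD       -39 11
LT        1
PUSH 12   1 12
PUSH -6   1 12 -6
STORE 2   1 12
ROT  — needs 3 operands, stack has 2 → underflow

11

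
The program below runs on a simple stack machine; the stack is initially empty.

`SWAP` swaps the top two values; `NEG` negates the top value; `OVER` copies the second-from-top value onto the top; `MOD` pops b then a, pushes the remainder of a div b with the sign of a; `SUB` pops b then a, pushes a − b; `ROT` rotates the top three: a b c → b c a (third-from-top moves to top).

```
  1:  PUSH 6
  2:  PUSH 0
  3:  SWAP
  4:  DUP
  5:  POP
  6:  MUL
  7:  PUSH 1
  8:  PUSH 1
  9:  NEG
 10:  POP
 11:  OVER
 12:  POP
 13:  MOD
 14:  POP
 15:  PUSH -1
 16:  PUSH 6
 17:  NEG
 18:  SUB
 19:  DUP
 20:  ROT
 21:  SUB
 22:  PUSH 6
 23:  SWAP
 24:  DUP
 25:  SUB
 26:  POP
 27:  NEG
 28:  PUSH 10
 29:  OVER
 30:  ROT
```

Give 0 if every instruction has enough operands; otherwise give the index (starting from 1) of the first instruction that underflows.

20

PUSH 6  -> 6
PUSH 0  -> 6 0
SWAP    -> 0 6
DUP     -> 0 6 6
POP     -> 0 6
MUL     -> 0
PUSH 1  -> 0 1
PUSH 1  -> 0 1 1
NEG     -> 0 1 -1
POP     -> 0 1
OVER    -> 0 1 0
POP     -> 0 1
MOD     -> 0
POP     -> (empty)
PUSH -1 -> -1
PUSH 6  -> -1 6
NEG     -> -1 -6
SUB     -> 5
DUP     -> 5 5
ROT  — needs 3 operands, stack has 2 → underflow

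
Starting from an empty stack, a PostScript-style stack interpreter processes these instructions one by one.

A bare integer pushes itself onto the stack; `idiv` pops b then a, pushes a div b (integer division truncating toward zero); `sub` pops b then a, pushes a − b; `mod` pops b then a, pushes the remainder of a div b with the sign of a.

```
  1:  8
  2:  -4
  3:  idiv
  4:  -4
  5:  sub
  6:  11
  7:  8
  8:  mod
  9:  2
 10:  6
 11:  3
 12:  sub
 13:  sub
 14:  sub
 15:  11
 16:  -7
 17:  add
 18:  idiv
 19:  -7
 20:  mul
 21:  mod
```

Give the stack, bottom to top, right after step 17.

[2, 4, 4]

8    -> 8
-4   -> 8 -4
idiv -> -2
-4   -> -2 -4
sub  -> 2
11   -> 2 11
8    -> 2 11 8
mod  -> 2 3
2    -> 2 3 2
6    -> 2 3 2 6
3    -> 2 3 2 6 3
sub  -> 2 3 2 3
sub  -> 2 3 -1
sub  -> 2 4
11   -> 2 4 11
-7   -> 2 4 11 -7
add  -> 2 4 4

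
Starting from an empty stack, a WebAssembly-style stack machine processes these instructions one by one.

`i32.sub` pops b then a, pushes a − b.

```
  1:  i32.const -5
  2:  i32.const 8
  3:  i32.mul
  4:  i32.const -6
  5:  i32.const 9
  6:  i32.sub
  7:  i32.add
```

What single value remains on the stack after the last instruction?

-55

i32.const -5 : [-5]
i32.const 8  : [-5, 8]
i32.mul      : [-40]
i32.const -6 : [-40, -6]
i32.const 9  : [-40, -6, 9]
i32.sub      : [-40, -15]
i32.add      : [-55]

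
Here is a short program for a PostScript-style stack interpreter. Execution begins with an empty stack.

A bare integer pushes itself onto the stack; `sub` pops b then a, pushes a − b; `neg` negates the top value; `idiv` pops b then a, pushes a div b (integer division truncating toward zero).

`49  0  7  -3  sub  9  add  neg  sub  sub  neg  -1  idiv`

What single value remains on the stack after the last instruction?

30

49   : [49]
0    : [49, 0]
7    : [49, 0, 7]
-3   : [49, 0, 7, -3]
sub  : [49, 0, 10]
9    : [49, 0, 10, 9]
add  : [49, 0, 19]
neg  : [49, 0, -19]
sub  : [49, 19]
sub  : [30]
neg  : [-30]
-1   : [-30, -1]
idiv : [30]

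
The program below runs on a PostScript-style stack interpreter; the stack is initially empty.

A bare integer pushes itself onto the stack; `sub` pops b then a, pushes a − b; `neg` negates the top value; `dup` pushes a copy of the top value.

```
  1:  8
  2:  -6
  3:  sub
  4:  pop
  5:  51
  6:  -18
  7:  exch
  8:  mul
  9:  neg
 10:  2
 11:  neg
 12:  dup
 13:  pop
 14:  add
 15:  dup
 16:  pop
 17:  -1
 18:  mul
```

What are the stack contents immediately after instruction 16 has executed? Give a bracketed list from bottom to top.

8     [8]
-6    [8, -6]
sub   [14]
pop   []
51    [51]
-18   [51, -18]
exch  [-18, 51]
mul   [-918]
neg   [918]
2     [918, 2]
neg   [918, -2]
dup   [918, -2, -2]
pop   [918, -2]
add   [916]
dup   [916, 916]
pop   [916]

[916]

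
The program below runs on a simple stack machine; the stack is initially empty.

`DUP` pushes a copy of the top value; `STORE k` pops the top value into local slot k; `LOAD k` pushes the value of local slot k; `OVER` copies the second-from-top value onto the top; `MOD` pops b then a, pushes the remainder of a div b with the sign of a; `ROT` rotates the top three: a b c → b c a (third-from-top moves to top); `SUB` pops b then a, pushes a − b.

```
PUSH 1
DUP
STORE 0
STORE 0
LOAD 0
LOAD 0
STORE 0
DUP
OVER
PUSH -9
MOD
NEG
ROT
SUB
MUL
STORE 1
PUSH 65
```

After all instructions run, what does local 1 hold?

-2

PUSH 1   [1]
DUP      [1, 1]
STORE 0  [1]
STORE 0  []
LOAD 0   [1]
LOAD 0   [1, 1]
STORE 0  [1]
DUP      [1, 1]
OVER     [1, 1, 1]
PUSH -9  [1, 1, 1, -9]
MOD      [1, 1, 1]
NEG      [1, 1, -1]
ROT      [1, -1, 1]
SUB      [1, -2]
MUL      [-2]
STORE 1  []
PUSH 65  [65]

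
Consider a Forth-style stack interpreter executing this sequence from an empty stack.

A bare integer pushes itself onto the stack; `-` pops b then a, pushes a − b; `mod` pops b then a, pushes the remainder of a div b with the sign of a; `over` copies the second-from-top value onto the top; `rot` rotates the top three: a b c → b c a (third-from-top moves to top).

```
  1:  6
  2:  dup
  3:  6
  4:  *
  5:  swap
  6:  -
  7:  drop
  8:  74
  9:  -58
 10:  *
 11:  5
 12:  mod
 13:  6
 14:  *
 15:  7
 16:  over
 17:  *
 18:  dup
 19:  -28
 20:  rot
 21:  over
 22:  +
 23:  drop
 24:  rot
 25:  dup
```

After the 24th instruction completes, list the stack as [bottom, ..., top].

[-84, -28, -12]

6    -> 6
dup  -> 6 6
6    -> 6 6 6
*    -> 6 36
swap -> 36 6
-    -> 30
drop -> (empty)
74   -> 74
-58  -> 74 -58
*    -> -4292
5    -> -4292 5
mod  -> -2
6    -> -2 6
*    -> -12
7    -> -12 7
over -> -12 7 -12
*    -> -12 -84
dup  -> -12 -84 -84
-28  -> -12 -84 -84 -28
rot  -> -12 -84 -28 -84
over -> -12 -84 -28 -84 -28
+    -> -12 -84 -28 -112
drop -> -12 -84 -28
rot  -> -84 -28 -12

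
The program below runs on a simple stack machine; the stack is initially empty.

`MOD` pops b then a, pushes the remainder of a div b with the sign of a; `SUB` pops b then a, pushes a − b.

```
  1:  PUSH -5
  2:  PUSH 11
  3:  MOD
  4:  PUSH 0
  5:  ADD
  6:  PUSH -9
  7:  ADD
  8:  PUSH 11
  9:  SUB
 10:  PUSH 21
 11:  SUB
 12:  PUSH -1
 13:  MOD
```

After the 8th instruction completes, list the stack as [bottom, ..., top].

PUSH -5 -> -5
PUSH 11 -> -5 11
MOD     -> -5
PUSH 0  -> -5 0
ADD     -> -5
PUSH -9 -> -5 -9
ADD     -> -14
PUSH 11 -> -14 11

[-14, 11]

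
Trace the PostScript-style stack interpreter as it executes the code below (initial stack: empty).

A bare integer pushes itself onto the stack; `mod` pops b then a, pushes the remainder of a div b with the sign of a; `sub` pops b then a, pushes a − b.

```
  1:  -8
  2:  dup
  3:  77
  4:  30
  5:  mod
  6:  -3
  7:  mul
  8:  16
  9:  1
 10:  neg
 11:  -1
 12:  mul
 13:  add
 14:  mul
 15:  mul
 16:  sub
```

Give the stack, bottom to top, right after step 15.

-8  → -8
dup → -8 -8
77  → -8 -8 77
30  → -8 -8 77 30
mod → -8 -8 17
-3  → -8 -8 17 -3
mul → -8 -8 -51
16  → -8 -8 -51 16
1   → -8 -8 -51 16 1
neg → -8 -8 -51 16 -1
-1  → -8 -8 -51 16 -1 -1
mul → -8 -8 -51 16 1
add → -8 -8 -51 17
mul → -8 -8 -867
mul → -8 6936

[-8, 6936]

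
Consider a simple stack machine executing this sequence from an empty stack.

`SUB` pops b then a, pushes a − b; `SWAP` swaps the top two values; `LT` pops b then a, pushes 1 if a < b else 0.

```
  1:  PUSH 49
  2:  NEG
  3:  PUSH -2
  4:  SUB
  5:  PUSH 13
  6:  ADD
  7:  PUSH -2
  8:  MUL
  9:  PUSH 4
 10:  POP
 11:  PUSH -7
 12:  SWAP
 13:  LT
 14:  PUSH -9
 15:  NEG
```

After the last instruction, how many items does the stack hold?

PUSH 49 -> [49]
NEG     -> [-49]
PUSH -2 -> [-49, -2]
SUB     -> [-47]
PUSH 13 -> [-47, 13]
ADD     -> [-34]
PUSH -2 -> [-34, -2]
MUL     -> [68]
PUSH 4  -> [68, 4]
POP     -> [68]
PUSH -7 -> [68, -7]
SWAP    -> [-7, 68]
LT      -> [1]
PUSH -9 -> [1, -9]
NEG     -> [1, 9]

2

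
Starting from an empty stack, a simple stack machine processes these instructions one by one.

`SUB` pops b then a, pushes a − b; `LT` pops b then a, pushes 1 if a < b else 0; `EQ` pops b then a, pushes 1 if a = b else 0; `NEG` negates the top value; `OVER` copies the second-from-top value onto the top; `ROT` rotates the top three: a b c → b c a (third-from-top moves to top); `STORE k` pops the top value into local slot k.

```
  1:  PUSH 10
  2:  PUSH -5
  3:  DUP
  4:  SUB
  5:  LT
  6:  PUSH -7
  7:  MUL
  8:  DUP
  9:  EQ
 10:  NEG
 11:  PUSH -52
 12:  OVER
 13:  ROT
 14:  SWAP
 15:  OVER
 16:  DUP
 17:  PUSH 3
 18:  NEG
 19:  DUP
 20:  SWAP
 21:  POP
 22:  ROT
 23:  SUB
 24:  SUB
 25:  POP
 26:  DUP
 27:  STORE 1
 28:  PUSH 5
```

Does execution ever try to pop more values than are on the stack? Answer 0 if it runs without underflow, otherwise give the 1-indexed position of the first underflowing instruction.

0

PUSH 10  : 10
PUSH -5  : 10 -5
DUP      : 10 -5 -5
SUB      : 10 0
LT       : 0
PUSH -7  : 0 -7
MUL      : 0
DUP      : 0 0
EQ       : 1
NEG      : -1
PUSH -52 : -1 -52
OVER     : -1 -52 -1
ROT      : -52 -1 -1
SWAP     : -52 -1 -1
OVER     : -52 -1 -1 -1
DUP      : -52 -1 -1 -1 -1
PUSH 3   : -52 -1 -1 -1 -1 3
NEG      : -52 -1 -1 -1 -1 -3
DUP      : -52 -1 -1 -1 -1 -3 -3
SWAP     : -52 -1 -1 -1 -1 -3 -3
POP      : -52 -1 -1 -1 -1 -3
ROT      : -52 -1 -1 -1 -3 -1
SUB      : -52 -1 -1 -1 -2
SUB      : -52 -1 -1 1
POP      : -52 -1 -1
DUP      : -52 -1 -1 -1
STORE 1  : -52 -1 -1
PUSH 5   : -52 -1 -1 5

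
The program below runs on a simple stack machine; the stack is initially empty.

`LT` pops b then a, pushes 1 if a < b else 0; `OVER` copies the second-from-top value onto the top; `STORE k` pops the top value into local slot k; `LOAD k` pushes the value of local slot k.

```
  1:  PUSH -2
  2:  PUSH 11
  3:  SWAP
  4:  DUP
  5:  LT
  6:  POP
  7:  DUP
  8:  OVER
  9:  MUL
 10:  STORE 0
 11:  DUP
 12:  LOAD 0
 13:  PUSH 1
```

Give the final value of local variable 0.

PUSH -2  [-2]
PUSH 11  [-2, 11]
SWAP     [11, -2]
DUP      [11, -2, -2]
LT       [11, 0]
POP      [11]
DUP      [11, 11]
OVER     [11, 11, 11]
MUL      [11, 121]
STORE 0  [11]
DUP      [11, 11]
LOAD 0   [11, 11, 121]
PUSH 1   [11, 11, 121, 1]

121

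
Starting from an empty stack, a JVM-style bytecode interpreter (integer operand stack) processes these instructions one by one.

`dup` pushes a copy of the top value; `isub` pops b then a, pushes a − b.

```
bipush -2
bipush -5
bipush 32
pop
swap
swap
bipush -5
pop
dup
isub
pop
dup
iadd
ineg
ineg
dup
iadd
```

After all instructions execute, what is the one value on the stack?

bipush -2 → [-2]
bipush -5 → [-2, -5]
bipush 32 → [-2, -5, 32]
pop       → [-2, -5]
swap      → [-5, -2]
swap      → [-2, -5]
bipush -5 → [-2, -5, -5]
pop       → [-2, -5]
dup       → [-2, -5, -5]
isub      → [-2, 0]
pop       → [-2]
dup       → [-2, -2]
iadd      → [-4]
ineg      → [4]
ineg      → [-4]
dup       → [-4, -4]
iadd      → [-8]

-8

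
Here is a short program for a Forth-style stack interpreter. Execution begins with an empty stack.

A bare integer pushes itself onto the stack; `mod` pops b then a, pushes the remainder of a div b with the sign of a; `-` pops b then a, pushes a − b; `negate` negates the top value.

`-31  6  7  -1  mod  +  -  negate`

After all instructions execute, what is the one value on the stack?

37

-31    : [-31]
6      : [-31, 6]
7      : [-31, 6, 7]
-1     : [-31, 6, 7, -1]
mod    : [-31, 6, 0]
+      : [-31, 6]
-      : [-37]
negate : [37]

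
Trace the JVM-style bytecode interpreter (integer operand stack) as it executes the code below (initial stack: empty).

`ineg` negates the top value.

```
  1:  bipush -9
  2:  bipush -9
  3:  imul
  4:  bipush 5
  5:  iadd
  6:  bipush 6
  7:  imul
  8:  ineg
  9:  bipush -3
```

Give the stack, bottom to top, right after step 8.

[-516]

bipush -9 -> -9
bipush -9 -> -9 -9
imul      -> 81
bipush 5  -> 81 5
iadd      -> 86
bipush 6  -> 86 6
imul      -> 516
ineg      -> -516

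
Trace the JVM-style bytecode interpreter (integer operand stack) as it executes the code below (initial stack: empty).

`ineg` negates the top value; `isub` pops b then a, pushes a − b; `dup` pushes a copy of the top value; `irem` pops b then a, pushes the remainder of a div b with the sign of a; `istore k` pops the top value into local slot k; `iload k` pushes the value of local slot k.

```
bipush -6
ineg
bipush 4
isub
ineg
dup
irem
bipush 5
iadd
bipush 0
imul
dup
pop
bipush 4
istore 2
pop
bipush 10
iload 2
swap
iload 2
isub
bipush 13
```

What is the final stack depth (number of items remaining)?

3

bipush -6 → -6
ineg      → 6
bipush 4  → 6 4
isub      → 2
ineg      → -2
dup       → -2 -2
irem      → 0
bipush 5  → 0 5
iadd      → 5
bipush 0  → 5 0
imul      → 0
dup       → 0 0
pop       → 0
bipush 4  → 0 4
istore 2  → 0
pop       → (empty)
bipush 10 → 10
iload 2   → 10 4
swap      → 4 10
iload 2   → 4 10 4
isub      → 4 6
bipush 13 → 4 6 13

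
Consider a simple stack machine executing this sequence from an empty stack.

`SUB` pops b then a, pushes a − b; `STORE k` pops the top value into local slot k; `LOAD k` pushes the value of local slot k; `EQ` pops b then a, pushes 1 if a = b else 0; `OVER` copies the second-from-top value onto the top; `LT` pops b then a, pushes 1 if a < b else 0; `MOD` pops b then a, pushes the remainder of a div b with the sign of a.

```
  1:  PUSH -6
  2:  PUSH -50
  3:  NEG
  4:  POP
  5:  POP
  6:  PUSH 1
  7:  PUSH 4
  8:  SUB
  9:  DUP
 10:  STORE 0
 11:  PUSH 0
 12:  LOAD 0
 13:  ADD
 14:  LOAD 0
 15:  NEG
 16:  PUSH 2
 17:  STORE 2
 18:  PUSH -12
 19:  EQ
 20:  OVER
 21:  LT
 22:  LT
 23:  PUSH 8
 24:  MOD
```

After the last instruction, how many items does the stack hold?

PUSH -6  : [-6]
PUSH -50 : [-6, -50]
NEG      : [-6, 50]
POP      : [-6]
POP      : []
PUSH 1   : [1]
PUSH 4   : [1, 4]
SUB      : [-3]
DUP      : [-3, -3]
STORE 0  : [-3]
PUSH 0   : [-3, 0]
LOAD 0   : [-3, 0, -3]
ADD      : [-3, -3]
LOAD 0   : [-3, -3, -3]
NEG      : [-3, -3, 3]
PUSH 2   : [-3, -3, 3, 2]
STORE 2  : [-3, -3, 3]
PUSH -12 : [-3, -3, 3, -12]
EQ       : [-3, -3, 0]
OVER     : [-3, -3, 0, -3]
LT       : [-3, -3, 0]
LT       : [-3, 1]
PUSH 8   : [-3, 1, 8]
MOD      : [-3, 1]

2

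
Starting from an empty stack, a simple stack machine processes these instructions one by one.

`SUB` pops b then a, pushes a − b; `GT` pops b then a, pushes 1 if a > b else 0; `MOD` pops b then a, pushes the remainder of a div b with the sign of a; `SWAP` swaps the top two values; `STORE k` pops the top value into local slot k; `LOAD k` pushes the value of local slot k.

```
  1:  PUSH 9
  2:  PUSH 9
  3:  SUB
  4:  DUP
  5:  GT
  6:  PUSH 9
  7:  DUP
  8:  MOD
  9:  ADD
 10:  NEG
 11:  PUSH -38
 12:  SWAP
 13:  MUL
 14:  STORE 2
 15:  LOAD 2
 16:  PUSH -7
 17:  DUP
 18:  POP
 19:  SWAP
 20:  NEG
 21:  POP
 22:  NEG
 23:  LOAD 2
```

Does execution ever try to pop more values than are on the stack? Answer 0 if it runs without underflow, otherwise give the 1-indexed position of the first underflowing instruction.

PUSH 9   -> [9]
PUSH 9   -> [9, 9]
SUB      -> [0]
DUP      -> [0, 0]
GT       -> [0]
PUSH 9   -> [0, 9]
DUP      -> [0, 9, 9]
MOD      -> [0, 0]
ADD      -> [0]
NEG      -> [0]
PUSH -38 -> [0, -38]
SWAP     -> [-38, 0]
MUL      -> [0]
STORE 2  -> []
LOAD 2   -> [0]
PUSH -7  -> [0, -7]
DUP      -> [0, -7, -7]
POP      -> [0, -7]
SWAP     -> [-7, 0]
NEG      -> [-7, 0]
POP      -> [-7]
NEG      -> [7]
LOAD 2   -> [7, 0]

0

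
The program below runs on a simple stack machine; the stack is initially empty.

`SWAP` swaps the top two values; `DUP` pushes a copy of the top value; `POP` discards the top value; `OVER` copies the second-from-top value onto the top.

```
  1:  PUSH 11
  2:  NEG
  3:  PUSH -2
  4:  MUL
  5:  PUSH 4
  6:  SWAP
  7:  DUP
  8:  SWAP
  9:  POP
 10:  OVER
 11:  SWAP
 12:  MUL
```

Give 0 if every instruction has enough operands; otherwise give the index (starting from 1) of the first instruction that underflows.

0

PUSH 11  11
NEG      -11
PUSH -2  -11 -2
MUL      22
PUSH 4   22 4
SWAP     4 22
DUP      4 22 22
SWAP     4 22 22
POP      4 22
OVER     4 22 4
SWAP     4 4 22
MUL      4 88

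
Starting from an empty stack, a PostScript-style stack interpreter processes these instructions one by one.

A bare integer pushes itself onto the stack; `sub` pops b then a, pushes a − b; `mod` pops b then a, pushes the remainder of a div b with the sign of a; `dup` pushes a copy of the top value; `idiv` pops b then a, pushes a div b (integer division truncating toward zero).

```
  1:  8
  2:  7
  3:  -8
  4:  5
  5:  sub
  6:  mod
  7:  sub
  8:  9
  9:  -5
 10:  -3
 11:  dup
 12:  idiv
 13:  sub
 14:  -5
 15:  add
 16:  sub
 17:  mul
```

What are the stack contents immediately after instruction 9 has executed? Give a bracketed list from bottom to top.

[1, 9, -5]

8    8
7    8 7
-8   8 7 -8
5    8 7 -8 5
sub  8 7 -13
mod  8 7
sub  1
9    1 9
-5   1 9 -5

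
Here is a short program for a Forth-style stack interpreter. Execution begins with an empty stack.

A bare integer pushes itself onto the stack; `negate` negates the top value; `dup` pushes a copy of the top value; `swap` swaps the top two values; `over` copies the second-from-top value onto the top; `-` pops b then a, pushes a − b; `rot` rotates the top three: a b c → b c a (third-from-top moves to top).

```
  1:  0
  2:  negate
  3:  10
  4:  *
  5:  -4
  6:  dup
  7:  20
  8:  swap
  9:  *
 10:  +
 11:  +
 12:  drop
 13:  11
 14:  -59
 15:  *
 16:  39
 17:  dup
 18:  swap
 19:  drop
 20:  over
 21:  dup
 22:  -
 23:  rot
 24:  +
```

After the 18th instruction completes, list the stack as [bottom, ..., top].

0      -> 0
negate -> 0
10     -> 0 10
*      -> 0
-4     -> 0 -4
dup    -> 0 -4 -4
20     -> 0 -4 -4 20
swap   -> 0 -4 20 -4
*      -> 0 -4 -80
+      -> 0 -84
+      -> -84
drop   -> (empty)
11     -> 11
-59    -> 11 -59
*      -> -649
39     -> -649 39
dup    -> -649 39 39
swap   -> -649 39 39

[-649, 39, 39]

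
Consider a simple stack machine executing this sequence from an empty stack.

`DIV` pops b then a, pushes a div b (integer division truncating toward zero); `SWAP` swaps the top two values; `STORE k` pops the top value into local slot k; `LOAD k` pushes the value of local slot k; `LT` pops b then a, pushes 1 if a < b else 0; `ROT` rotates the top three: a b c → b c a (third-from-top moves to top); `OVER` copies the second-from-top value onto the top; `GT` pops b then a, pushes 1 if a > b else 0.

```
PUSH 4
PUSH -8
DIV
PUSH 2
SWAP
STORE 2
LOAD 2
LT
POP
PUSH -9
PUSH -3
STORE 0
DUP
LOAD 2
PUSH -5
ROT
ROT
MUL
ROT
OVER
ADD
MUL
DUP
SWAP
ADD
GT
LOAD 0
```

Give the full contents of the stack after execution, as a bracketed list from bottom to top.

[0, -3]

PUSH 4   4
PUSH -8  4 -8
DIV      0
PUSH 2   0 2
SWAP     2 0
STORE 2  2
LOAD 2   2 0
LT       0
POP      (empty)
PUSH -9  -9
PUSH -3  -9 -3
STORE 0  -9
DUP      -9 -9
LOAD 2   -9 -9 0
PUSH -5  -9 -9 0 -5
ROT      -9 0 -5 -9
ROT      -9 -5 -9 0
MUL      -9 -5 0
ROT      -5 0 -9
OVER     -5 0 -9 0
ADD      -5 0 -9
MUL      -5 0
DUP      -5 0 0
SWAP     -5 0 0
ADD      -5 0
GT       0
LOAD 0   0 -3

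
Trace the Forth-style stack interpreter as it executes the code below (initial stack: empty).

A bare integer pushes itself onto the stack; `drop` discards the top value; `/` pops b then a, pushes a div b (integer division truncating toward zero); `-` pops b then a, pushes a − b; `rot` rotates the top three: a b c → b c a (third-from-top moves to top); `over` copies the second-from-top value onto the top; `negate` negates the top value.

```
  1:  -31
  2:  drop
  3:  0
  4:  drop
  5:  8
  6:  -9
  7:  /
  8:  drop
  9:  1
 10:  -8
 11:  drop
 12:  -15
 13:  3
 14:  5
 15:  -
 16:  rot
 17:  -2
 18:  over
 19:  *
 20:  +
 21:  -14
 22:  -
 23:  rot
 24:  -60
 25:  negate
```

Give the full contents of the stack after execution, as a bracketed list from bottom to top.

[-2, 13, -15, 60]

-31     -31
drop    (empty)
0       0
drop    (empty)
8       8
-9      8 -9
/       0
drop    (empty)
1       1
-8      1 -8
drop    1
-15     1 -15
3       1 -15 3
5       1 -15 3 5
-       1 -15 -2
rot     -15 -2 1
-2      -15 -2 1 -2
over    -15 -2 1 -2 1
*       -15 -2 1 -2
+       -15 -2 -1
-14     -15 -2 -1 -14
-       -15 -2 13
rot     -2 13 -15
-60     -2 13 -15 -60
negate  -2 13 -15 60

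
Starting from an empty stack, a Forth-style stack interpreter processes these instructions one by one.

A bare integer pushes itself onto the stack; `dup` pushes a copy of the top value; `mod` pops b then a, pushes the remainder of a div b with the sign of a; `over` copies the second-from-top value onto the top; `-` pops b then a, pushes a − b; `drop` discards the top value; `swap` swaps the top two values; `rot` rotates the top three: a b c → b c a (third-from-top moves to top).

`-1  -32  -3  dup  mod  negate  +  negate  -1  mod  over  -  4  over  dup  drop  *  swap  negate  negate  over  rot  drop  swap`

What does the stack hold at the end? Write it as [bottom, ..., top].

[-1, 4, 1]

-1     -> -1
-32    -> -1 -32
-3     -> -1 -32 -3
dup    -> -1 -32 -3 -3
mod    -> -1 -32 0
negate -> -1 -32 0
+      -> -1 -32
negate -> -1 32
-1     -> -1 32 -1
mod    -> -1 0
over   -> -1 0 -1
-      -> -1 1
4      -> -1 1 4
over   -> -1 1 4 1
dup    -> -1 1 4 1 1
drop   -> -1 1 4 1
*      -> -1 1 4
swap   -> -1 4 1
negate -> -1 4 -1
negate -> -1 4 1
over   -> -1 4 1 4
rot    -> -1 1 4 4
drop   -> -1 1 4
swap   -> -1 4 1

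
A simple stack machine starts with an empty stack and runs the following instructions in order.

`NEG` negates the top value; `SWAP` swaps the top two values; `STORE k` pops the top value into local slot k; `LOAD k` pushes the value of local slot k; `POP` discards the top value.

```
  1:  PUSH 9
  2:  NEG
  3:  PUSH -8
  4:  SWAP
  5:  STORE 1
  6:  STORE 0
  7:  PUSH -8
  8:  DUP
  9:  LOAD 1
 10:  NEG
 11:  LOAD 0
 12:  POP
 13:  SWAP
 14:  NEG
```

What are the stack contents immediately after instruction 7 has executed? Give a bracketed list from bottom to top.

PUSH 9  → [9]
NEG     → [-9]
PUSH -8 → [-9, -8]
SWAP    → [-8, -9]
STORE 1 → [-8]
STORE 0 → []
PUSH -8 → [-8]

[-8]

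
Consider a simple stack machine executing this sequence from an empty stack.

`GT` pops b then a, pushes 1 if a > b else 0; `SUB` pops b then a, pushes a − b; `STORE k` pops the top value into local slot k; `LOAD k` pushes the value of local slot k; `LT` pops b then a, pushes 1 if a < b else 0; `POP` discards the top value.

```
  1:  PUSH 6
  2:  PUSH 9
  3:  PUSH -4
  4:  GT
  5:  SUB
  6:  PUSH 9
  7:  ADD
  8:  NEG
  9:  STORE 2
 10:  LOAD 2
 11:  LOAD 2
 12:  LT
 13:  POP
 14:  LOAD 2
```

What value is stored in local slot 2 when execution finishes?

PUSH 6  → [6]
PUSH 9  → [6, 9]
PUSH -4 → [6, 9, -4]
GT      → [6, 1]
SUB     → [5]
PUSH 9  → [5, 9]
ADD     → [14]
NEG     → [-14]
STORE 2 → []
LOAD 2  → [-14]
LOAD 2  → [-14, -14]
LT      → [0]
POP     → []
LOAD 2  → [-14]

-14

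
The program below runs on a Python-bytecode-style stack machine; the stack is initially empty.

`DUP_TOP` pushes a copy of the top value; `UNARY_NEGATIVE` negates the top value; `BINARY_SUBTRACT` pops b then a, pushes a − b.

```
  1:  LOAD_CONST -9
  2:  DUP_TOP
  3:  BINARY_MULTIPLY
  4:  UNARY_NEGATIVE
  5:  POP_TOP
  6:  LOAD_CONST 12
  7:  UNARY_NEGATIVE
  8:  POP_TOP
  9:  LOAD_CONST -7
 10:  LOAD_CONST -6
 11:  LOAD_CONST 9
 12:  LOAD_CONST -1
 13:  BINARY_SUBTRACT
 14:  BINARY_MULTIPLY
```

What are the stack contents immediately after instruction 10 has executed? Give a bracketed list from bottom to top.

[-7, -6]

LOAD_CONST -9   : -9
DUP_TOP         : -9 -9
BINARY_MULTIPLY : 81
UNARY_NEGATIVE  : -81
POP_TOP         : (empty)
LOAD_CONST 12   : 12
UNARY_NEGATIVE  : -12
POP_TOP         : (empty)
LOAD_CONST -7   : -7
LOAD_CONST -6   : -7 -6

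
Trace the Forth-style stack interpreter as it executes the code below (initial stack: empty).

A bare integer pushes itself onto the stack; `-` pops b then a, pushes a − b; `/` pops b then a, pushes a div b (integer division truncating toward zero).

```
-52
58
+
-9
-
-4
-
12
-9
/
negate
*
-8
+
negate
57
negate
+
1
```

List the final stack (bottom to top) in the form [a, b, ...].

-52    : -52
58     : -52 58
+      : 6
-9     : 6 -9
-      : 15
-4     : 15 -4
-      : 19
12     : 19 12
-9     : 19 12 -9
/      : 19 -1
negate : 19 1
*      : 19
-8     : 19 -8
+      : 11
negate : -11
57     : -11 57
negate : -11 -57
+      : -68
1      : -68 1

[-68, 1]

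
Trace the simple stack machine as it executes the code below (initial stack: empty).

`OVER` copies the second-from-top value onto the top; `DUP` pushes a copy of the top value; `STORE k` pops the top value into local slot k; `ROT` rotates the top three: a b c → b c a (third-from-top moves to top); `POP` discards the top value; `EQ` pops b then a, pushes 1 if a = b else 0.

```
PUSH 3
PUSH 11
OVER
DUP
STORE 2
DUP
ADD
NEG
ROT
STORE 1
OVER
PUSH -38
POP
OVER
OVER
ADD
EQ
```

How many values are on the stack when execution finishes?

PUSH 3   -> 3
PUSH 11  -> 3 11
OVER     -> 3 11 3
DUP      -> 3 11 3 3
STORE 2  -> 3 11 3
DUP      -> 3 11 3 3
ADD      -> 3 11 6
NEG      -> 3 11 -6
ROT      -> 11 -6 3
STORE 1  -> 11 -6
OVER     -> 11 -6 11
PUSH -38 -> 11 -6 11 -38
POP      -> 11 -6 11
OVER     -> 11 -6 11 -6
OVER     -> 11 -6 11 -6 11
ADD      -> 11 -6 11 5
EQ       -> 11 -6 0

3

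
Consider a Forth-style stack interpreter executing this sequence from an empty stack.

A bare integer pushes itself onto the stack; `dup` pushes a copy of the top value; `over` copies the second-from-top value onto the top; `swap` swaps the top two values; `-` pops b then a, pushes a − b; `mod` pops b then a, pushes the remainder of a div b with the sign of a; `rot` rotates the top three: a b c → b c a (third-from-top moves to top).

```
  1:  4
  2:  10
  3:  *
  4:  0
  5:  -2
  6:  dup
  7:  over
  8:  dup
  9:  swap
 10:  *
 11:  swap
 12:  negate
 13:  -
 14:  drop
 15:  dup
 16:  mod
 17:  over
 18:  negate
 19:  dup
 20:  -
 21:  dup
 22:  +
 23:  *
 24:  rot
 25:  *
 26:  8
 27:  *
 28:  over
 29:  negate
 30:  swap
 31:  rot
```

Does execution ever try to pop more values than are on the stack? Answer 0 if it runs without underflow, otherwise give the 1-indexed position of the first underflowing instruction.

4       [4]
10      [4, 10]
*       [40]
0       [40, 0]
-2      [40, 0, -2]
dup     [40, 0, -2, -2]
over    [40, 0, -2, -2, -2]
dup     [40, 0, -2, -2, -2, -2]
swap    [40, 0, -2, -2, -2, -2]
*       [40, 0, -2, -2, 4]
swap    [40, 0, -2, 4, -2]
negate  [40, 0, -2, 4, 2]
-       [40, 0, -2, 2]
drop    [40, 0, -2]
dup     [40, 0, -2, -2]
mod     [40, 0, 0]
over    [40, 0, 0, 0]
negate  [40, 0, 0, 0]
dup     [40, 0, 0, 0, 0]
-       [40, 0, 0, 0]
dup     [40, 0, 0, 0, 0]
+       [40, 0, 0, 0]
*       [40, 0, 0]
rot     [0, 0, 40]
*       [0, 0]
8       [0, 0, 8]
*       [0, 0]
over    [0, 0, 0]
negate  [0, 0, 0]
swap    [0, 0, 0]
rot     [0, 0, 0]

0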